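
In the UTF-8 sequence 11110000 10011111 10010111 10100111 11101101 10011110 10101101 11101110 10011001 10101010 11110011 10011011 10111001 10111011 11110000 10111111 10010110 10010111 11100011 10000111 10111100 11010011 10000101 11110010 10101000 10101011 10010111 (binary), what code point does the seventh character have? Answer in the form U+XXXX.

Offset 0: leading byte 0xF0 = 11110000 → 4-byte char #1 = F0 9F 97 A7.
Offset 4: leading byte 0xED = 11101101 → 3-byte char #2 = ED 9E AD.
Offset 7: leading byte 0xEE = 11101110 → 3-byte char #3 = EE 99 AA.
Offset 10: leading byte 0xF3 = 11110011 → 4-byte char #4 = F3 9B B9 BB.
Offset 14: leading byte 0xF0 = 11110000 → 4-byte char #5 = F0 BF 96 97.
Offset 18: leading byte 0xE3 = 11100011 → 3-byte char #6 = E3 87 BC.
Offset 21: leading byte 0xD3 = 11010011 → 2-byte char #7 = D3 85.
Leading byte 0xD3 = 11010011 matches 110xxxxx → 2-byte sequence.
Byte 1: 0xD3 = 11010011, payload 10011 (5 bits).
Byte 2: 0x85 = 10000101 (10xxxxxx ✓), payload 000101.
Concatenate: 10011000101 = 0x4C5 (11 bits → U+04C5).

U+04C5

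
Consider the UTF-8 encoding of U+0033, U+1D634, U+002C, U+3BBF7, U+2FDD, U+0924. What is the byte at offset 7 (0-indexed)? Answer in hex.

0xBB

U+0033 → 1-byte form 33 at offsets 0–0.
U+1D634 → 4-byte form F0 9D 98 B4 at offsets 1–4.
U+002C → 1-byte form 2C at offsets 5–5.
U+3BBF7 → 4-byte form F0 BB AF B7 at offsets 6–9.
Offset 7 falls in char 4's range; it's byte 2 of F0 BB AF B7 = 0xBB.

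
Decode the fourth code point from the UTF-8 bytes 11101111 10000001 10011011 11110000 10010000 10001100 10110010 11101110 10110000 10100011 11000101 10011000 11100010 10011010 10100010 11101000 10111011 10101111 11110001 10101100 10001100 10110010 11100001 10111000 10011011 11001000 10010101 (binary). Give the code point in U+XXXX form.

Offset 0: leading byte 0xEF = 11101111 → 3-byte char #1 = EF 81 9B.
Offset 3: leading byte 0xF0 = 11110000 → 4-byte char #2 = F0 90 8C B2.
Offset 7: leading byte 0xEE = 11101110 → 3-byte char #3 = EE B0 A3.
Offset 10: leading byte 0xC5 = 11000101 → 2-byte char #4 = C5 98.
Leading byte 0xC5 = 11000101 matches 110xxxxx → 2-byte sequence.
Byte 1: 0xC5 = 11000101, payload 00101 (5 bits).
Byte 2: 0x98 = 10011000 (10xxxxxx ✓), payload 011000.
Concatenate: 00101011000 = 0x158 (11 bits → U+0158).

U+0158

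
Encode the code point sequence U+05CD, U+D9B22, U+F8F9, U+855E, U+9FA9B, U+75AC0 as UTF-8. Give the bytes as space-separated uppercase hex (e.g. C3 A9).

D7 8D F3 99 AC A2 EF A3 B9 E8 95 9E F2 9F AA 9B F1 B5 AB 80

U+05CD: 2-byte form → D7 8D.
U+D9B22: 4-byte form → F3 99 AC A2.
U+F8F9: 3-byte form → EF A3 B9.
U+855E: 3-byte form → E8 95 9E.
U+9FA9B: 4-byte form → F2 9F AA 9B.
U+75AC0: 4-byte form → F1 B5 AB 80.
Concatenated (20 bytes): D7 8D F3 99 AC A2 EF A3 B9 E8 95 9E F2 9F AA 9B F1 B5 AB 80.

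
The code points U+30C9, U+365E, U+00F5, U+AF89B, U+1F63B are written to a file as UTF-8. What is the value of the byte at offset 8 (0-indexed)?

U+30C9 → 3-byte form E3 83 89 at offsets 0–2.
U+365E → 3-byte form E3 99 9E at offsets 3–5.
U+00F5 → 2-byte form C3 B5 at offsets 6–7.
U+AF89B → 4-byte form F2 AF A2 9B at offsets 8–11.
Offset 8 falls in char 4's range; it's byte 1 of F2 AF A2 9B = 0xF2.

0xF2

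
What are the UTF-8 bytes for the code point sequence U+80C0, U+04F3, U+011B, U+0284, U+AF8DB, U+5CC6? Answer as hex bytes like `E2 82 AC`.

E8 83 80 D3 B3 C4 9B CA 84 F2 AF A3 9B E5 B3 86

U+80C0: 3-byte form → E8 83 80.
U+04F3: 2-byte form → D3 B3.
U+011B: 2-byte form → C4 9B.
U+0284: 2-byte form → CA 84.
U+AF8DB: 4-byte form → F2 AF A3 9B.
U+5CC6: 3-byte form → E5 B3 86.
Concatenated (16 bytes): E8 83 80 D3 B3 C4 9B CA 84 F2 AF A3 9B E5 B3 86.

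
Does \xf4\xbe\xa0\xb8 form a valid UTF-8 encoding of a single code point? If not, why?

Leading byte 0xF4 = 11110100 → 4-byte form.
Payload = 0x13E838, which exceeds U+10FFFF, the maximum Unicode code point. (Leading bytes F5–FF, or F4 followed by ≥ 0x90, are invalid.)

invalid (encodes a value above U+10FFFF)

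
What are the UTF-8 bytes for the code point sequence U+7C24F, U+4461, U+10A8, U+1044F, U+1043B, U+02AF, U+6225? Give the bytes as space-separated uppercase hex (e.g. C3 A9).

U+7C24F: 4-byte form → F1 BC 89 8F.
U+4461: 3-byte form → E4 91 A1.
U+10A8: 3-byte form → E1 82 A8.
U+1044F: 4-byte form → F0 90 91 8F.
U+1043B: 4-byte form → F0 90 90 BB.
U+02AF: 2-byte form → CA AF.
U+6225: 3-byte form → E6 88 A5.
Concatenated (23 bytes): F1 BC 89 8F E4 91 A1 E1 82 A8 F0 90 91 8F F0 90 90 BB CA AF E6 88 A5.

F1 BC 89 8F E4 91 A1 E1 82 A8 F0 90 91 8F F0 90 90 BB CA AF E6 88 A5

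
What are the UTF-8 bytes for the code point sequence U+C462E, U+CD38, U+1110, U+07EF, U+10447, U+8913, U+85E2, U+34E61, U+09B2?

U+C462E: 4-byte form → F3 84 98 AE.
U+CD38: 3-byte form → EC B4 B8.
U+1110: 3-byte form → E1 84 90.
U+07EF: 2-byte form → DF AF.
U+10447: 4-byte form → F0 90 91 87.
U+8913: 3-byte form → E8 A4 93.
U+85E2: 3-byte form → E8 97 A2.
U+34E61: 4-byte form → F0 B4 B9 A1.
U+09B2: 3-byte form → E0 A6 B2.
Concatenated (29 bytes): F3 84 98 AE EC B4 B8 E1 84 90 DF AF F0 90 91 87 E8 A4 93 E8 97 A2 F0 B4 B9 A1 E0 A6 B2.

F3 84 98 AE EC B4 B8 E1 84 90 DF AF F0 90 91 87 E8 A4 93 E8 97 A2 F0 B4 B9 A1 E0 A6 B2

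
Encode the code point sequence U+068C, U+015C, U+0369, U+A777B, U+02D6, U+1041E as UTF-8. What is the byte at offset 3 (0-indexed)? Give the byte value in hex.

U+068C → 2-byte form DA 8C at offsets 0–1.
U+015C → 2-byte form C5 9C at offsets 2–3.
Offset 3 falls in char 2's range; it's byte 2 of C5 9C = 0x9C.

0x9C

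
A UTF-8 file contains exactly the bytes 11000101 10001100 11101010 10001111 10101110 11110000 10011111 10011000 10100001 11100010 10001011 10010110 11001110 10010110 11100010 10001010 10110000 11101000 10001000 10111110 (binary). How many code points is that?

Byte at offset 0: 0xC5 = 11000101 → 2-byte char (#1). Advance 2.
Byte at offset 2: 0xEA = 11101010 → 3-byte char (#2). Advance 3.
Byte at offset 5: 0xF0 = 11110000 → 4-byte char (#3). Advance 4.
Byte at offset 9: 0xE2 = 11100010 → 3-byte char (#4). Advance 3.
Byte at offset 12: 0xCE = 11001110 → 2-byte char (#5). Advance 2.
Byte at offset 14: 0xE2 = 11100010 → 3-byte char (#6). Advance 3.
Byte at offset 17: 0xE8 = 11101000 → 3-byte char (#7). Advance 3.
Reached end at offset 20 after 7 code points.

7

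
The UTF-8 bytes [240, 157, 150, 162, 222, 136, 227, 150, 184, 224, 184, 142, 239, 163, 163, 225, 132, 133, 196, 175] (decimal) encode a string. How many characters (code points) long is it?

7

Byte at offset 0: 0xF0 = 11110000 → 4-byte char (#1). Advance 4.
Byte at offset 4: 0xDE = 11011110 → 2-byte char (#2). Advance 2.
Byte at offset 6: 0xE3 = 11100011 → 3-byte char (#3). Advance 3.
Byte at offset 9: 0xE0 = 11100000 → 3-byte char (#4). Advance 3.
Byte at offset 12: 0xEF = 11101111 → 3-byte char (#5). Advance 3.
Byte at offset 15: 0xE1 = 11100001 → 3-byte char (#6). Advance 3.
Byte at offset 18: 0xC4 = 11000100 → 2-byte char (#7). Advance 2.
Reached end at offset 20 after 7 code points.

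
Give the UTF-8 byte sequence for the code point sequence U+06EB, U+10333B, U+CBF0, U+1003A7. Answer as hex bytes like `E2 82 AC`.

DB AB F4 83 8C BB EC AF B0 F4 80 8E A7

U+06EB: 2-byte form → DB AB.
U+10333B: 4-byte form → F4 83 8C BB.
U+CBF0: 3-byte form → EC AF B0.
U+1003A7: 4-byte form → F4 80 8E A7.
Concatenated (13 bytes): DB AB F4 83 8C BB EC AF B0 F4 80 8E A7.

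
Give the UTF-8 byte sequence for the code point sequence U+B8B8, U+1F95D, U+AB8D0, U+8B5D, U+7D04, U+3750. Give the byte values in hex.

U+B8B8: 3-byte form → EB A2 B8.
U+1F95D: 4-byte form → F0 9F A5 9D.
U+AB8D0: 4-byte form → F2 AB A3 90.
U+8B5D: 3-byte form → E8 AD 9D.
U+7D04: 3-byte form → E7 B4 84.
U+3750: 3-byte form → E3 9D 90.
Concatenated (20 bytes): EB A2 B8 F0 9F A5 9D F2 AB A3 90 E8 AD 9D E7 B4 84 E3 9D 90.

EB A2 B8 F0 9F A5 9D F2 AB A3 90 E8 AD 9D E7 B4 84 E3 9D 90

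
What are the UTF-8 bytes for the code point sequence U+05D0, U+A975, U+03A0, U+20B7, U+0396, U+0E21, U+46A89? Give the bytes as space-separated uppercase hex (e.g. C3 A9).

D7 90 EA A5 B5 CE A0 E2 82 B7 CE 96 E0 B8 A1 F1 86 AA 89

U+05D0: 2-byte form → D7 90.
U+A975: 3-byte form → EA A5 B5.
U+03A0: 2-byte form → CE A0.
U+20B7: 3-byte form → E2 82 B7.
U+0396: 2-byte form → CE 96.
U+0E21: 3-byte form → E0 B8 A1.
U+46A89: 4-byte form → F1 86 AA 89.
Concatenated (19 bytes): D7 90 EA A5 B5 CE A0 E2 82 B7 CE 96 E0 B8 A1 F1 86 AA 89.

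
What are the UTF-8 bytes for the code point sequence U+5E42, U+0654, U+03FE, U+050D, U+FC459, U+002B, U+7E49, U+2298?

E5 B9 82 D9 94 CF BE D4 8D F3 BC 91 99 2B E7 B9 89 E2 8A 98

U+5E42: 3-byte form → E5 B9 82.
U+0654: 2-byte form → D9 94.
U+03FE: 2-byte form → CF BE.
U+050D: 2-byte form → D4 8D.
U+FC459: 4-byte form → F3 BC 91 99.
U+002B: 1-byte form → 2B.
U+7E49: 3-byte form → E7 B9 89.
U+2298: 3-byte form → E2 8A 98.
Concatenated (20 bytes): E5 B9 82 D9 94 CF BE D4 8D F3 BC 91 99 2B E7 B9 89 E2 8A 98.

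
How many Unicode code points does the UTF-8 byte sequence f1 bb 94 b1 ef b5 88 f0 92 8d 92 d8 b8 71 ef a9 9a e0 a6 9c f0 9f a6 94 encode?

8

Byte at offset 0: 0xF1 = 11110001 → 4-byte char (#1). Advance 4.
Byte at offset 4: 0xEF = 11101111 → 3-byte char (#2). Advance 3.
Byte at offset 7: 0xF0 = 11110000 → 4-byte char (#3). Advance 4.
Byte at offset 11: 0xD8 = 11011000 → 2-byte char (#4). Advance 2.
Byte at offset 13: 0x71 = 01110001 → 1-byte char (#5). Advance 1.
Byte at offset 14: 0xEF = 11101111 → 3-byte char (#6). Advance 3.
Byte at offset 17: 0xE0 = 11100000 → 3-byte char (#7). Advance 3.
Byte at offset 20: 0xF0 = 11110000 → 4-byte char (#8). Advance 4.
Reached end at offset 24 after 8 code points.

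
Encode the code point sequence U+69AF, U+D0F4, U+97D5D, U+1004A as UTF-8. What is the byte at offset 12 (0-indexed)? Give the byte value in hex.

0x81

U+69AF → 3-byte form E6 A6 AF at offsets 0–2.
U+D0F4 → 3-byte form ED 83 B4 at offsets 3–5.
U+97D5D → 4-byte form F2 97 B5 9D at offsets 6–9.
U+1004A → 4-byte form F0 90 81 8A at offsets 10–13.
Offset 12 falls in char 4's range; it's byte 3 of F0 90 81 8A = 0x81.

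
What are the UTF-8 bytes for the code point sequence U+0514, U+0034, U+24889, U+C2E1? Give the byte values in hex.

U+0514: 2-byte form → D4 94.
U+0034: 1-byte form → 34.
U+24889: 4-byte form → F0 A4 A2 89.
U+C2E1: 3-byte form → EC 8B A1.
Concatenated (10 bytes): D4 94 34 F0 A4 A2 89 EC 8B A1.

D4 94 34 F0 A4 A2 89 EC 8B A1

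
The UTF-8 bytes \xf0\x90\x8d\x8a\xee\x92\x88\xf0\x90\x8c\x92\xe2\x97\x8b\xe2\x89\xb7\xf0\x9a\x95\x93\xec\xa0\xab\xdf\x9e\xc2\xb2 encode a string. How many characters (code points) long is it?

9

Byte at offset 0: 0xF0 = 11110000 → 4-byte char (#1). Advance 4.
Byte at offset 4: 0xEE = 11101110 → 3-byte char (#2). Advance 3.
Byte at offset 7: 0xF0 = 11110000 → 4-byte char (#3). Advance 4.
Byte at offset 11: 0xE2 = 11100010 → 3-byte char (#4). Advance 3.
Byte at offset 14: 0xE2 = 11100010 → 3-byte char (#5). Advance 3.
Byte at offset 17: 0xF0 = 11110000 → 4-byte char (#6). Advance 4.
Byte at offset 21: 0xEC = 11101100 → 3-byte char (#7). Advance 3.
Byte at offset 24: 0xDF = 11011111 → 2-byte char (#8). Advance 2.
Byte at offset 26: 0xC2 = 11000010 → 2-byte char (#9). Advance 2.
Reached end at offset 28 after 9 code points.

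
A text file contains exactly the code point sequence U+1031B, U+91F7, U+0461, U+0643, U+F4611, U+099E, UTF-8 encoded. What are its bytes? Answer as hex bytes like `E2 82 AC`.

U+1031B: 4-byte form → F0 90 8C 9B.
U+91F7: 3-byte form → E9 87 B7.
U+0461: 2-byte form → D1 A1.
U+0643: 2-byte form → D9 83.
U+F4611: 4-byte form → F3 B4 98 91.
U+099E: 3-byte form → E0 A6 9E.
Concatenated (18 bytes): F0 90 8C 9B E9 87 B7 D1 A1 D9 83 F3 B4 98 91 E0 A6 9E.

F0 90 8C 9B E9 87 B7 D1 A1 D9 83 F3 B4 98 91 E0 A6 9E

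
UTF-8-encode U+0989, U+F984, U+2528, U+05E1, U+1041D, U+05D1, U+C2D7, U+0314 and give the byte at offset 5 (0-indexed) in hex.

0x84

U+0989 → 3-byte form E0 A6 89 at offsets 0–2.
U+F984 → 3-byte form EF A6 84 at offsets 3–5.
Offset 5 falls in char 2's range; it's byte 3 of EF A6 84 = 0x84.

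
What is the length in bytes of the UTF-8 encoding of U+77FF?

3

U+77FF = 0x77FF. UTF-8 uses 1 byte below 0x80, 2 below 0x800, 3 below 0x10000, 4 up to 0x10FFFF. 0x77FF is in U+0800–U+FFFF → 3 bytes.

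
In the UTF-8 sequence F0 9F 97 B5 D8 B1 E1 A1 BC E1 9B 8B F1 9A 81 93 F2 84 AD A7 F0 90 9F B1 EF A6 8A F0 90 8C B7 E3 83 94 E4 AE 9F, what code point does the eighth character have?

U+F98A

Offset 0: leading byte 0xF0 = 11110000 → 4-byte char #1 = F0 9F 97 B5.
Offset 4: leading byte 0xD8 = 11011000 → 2-byte char #2 = D8 B1.
Offset 6: leading byte 0xE1 = 11100001 → 3-byte char #3 = E1 A1 BC.
Offset 9: leading byte 0xE1 = 11100001 → 3-byte char #4 = E1 9B 8B.
Offset 12: leading byte 0xF1 = 11110001 → 4-byte char #5 = F1 9A 81 93.
Offset 16: leading byte 0xF2 = 11110010 → 4-byte char #6 = F2 84 AD A7.
Offset 20: leading byte 0xF0 = 11110000 → 4-byte char #7 = F0 90 9F B1.
Offset 24: leading byte 0xEF = 11101111 → 3-byte char #8 = EF A6 8A.
Leading byte 0xEF = 11101111 matches 1110xxxx → 3-byte sequence.
Byte 1: 0xEF = 11101111, payload 1111 (4 bits).
Byte 2: 0xA6 = 10100110 (10xxxxxx ✓), payload 100110.
Byte 3: 0x8A = 10001010 (10xxxxxx ✓), payload 001010.
Concatenate: 1111100110001010 = 0xF98A (16 bits → U+F98A).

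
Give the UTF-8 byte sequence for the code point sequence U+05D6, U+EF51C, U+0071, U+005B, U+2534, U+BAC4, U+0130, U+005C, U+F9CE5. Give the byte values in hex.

D7 96 F3 AF 94 9C 71 5B E2 94 B4 EB AB 84 C4 B0 5C F3 B9 B3 A5

U+05D6: 2-byte form → D7 96.
U+EF51C: 4-byte form → F3 AF 94 9C.
U+0071: 1-byte form → 71.
U+005B: 1-byte form → 5B.
U+2534: 3-byte form → E2 94 B4.
U+BAC4: 3-byte form → EB AB 84.
U+0130: 2-byte form → C4 B0.
U+005C: 1-byte form → 5C.
U+F9CE5: 4-byte form → F3 B9 B3 A5.
Concatenated (21 bytes): D7 96 F3 AF 94 9C 71 5B E2 94 B4 EB AB 84 C4 B0 5C F3 B9 B3 A5.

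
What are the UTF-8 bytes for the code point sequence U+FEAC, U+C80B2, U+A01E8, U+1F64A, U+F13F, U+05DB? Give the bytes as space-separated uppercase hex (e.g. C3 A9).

EF BA AC F3 88 82 B2 F2 A0 87 A8 F0 9F 99 8A EF 84 BF D7 9B

U+FEAC: 3-byte form → EF BA AC.
U+C80B2: 4-byte form → F3 88 82 B2.
U+A01E8: 4-byte form → F2 A0 87 A8.
U+1F64A: 4-byte form → F0 9F 99 8A.
U+F13F: 3-byte form → EF 84 BF.
U+05DB: 2-byte form → D7 9B.
Concatenated (20 bytes): EF BA AC F3 88 82 B2 F2 A0 87 A8 F0 9F 99 8A EF 84 BF D7 9B.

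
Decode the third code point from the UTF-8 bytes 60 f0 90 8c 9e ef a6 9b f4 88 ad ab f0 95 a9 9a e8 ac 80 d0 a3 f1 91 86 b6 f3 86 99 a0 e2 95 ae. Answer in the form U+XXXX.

U+F99B

Offset 0: leading byte 0x60 = 01100000 → 1-byte char #1 = 60.
Offset 1: leading byte 0xF0 = 11110000 → 4-byte char #2 = F0 90 8C 9E.
Offset 5: leading byte 0xEF = 11101111 → 3-byte char #3 = EF A6 9B.
Leading byte 0xEF = 11101111 matches 1110xxxx → 3-byte sequence.
Byte 1: 0xEF = 11101111, payload 1111 (4 bits).
Byte 2: 0xA6 = 10100110 (10xxxxxx ✓), payload 100110.
Byte 3: 0x9B = 10011011 (10xxxxxx ✓), payload 011011.
Concatenate: 1111100110011011 = 0xF99B (16 bits → U+F99B).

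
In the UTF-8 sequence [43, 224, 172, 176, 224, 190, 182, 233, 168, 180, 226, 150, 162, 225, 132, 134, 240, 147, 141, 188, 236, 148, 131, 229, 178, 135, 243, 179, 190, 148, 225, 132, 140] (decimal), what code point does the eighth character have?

U+C503

Offset 0: leading byte 0x2B = 00101011 → 1-byte char #1 = 2B.
Offset 1: leading byte 0xE0 = 11100000 → 3-byte char #2 = E0 AC B0.
Offset 4: leading byte 0xE0 = 11100000 → 3-byte char #3 = E0 BE B6.
Offset 7: leading byte 0xE9 = 11101001 → 3-byte char #4 = E9 A8 B4.
Offset 10: leading byte 0xE2 = 11100010 → 3-byte char #5 = E2 96 A2.
Offset 13: leading byte 0xE1 = 11100001 → 3-byte char #6 = E1 84 86.
Offset 16: leading byte 0xF0 = 11110000 → 4-byte char #7 = F0 93 8D BC.
Offset 20: leading byte 0xEC = 11101100 → 3-byte char #8 = EC 94 83.
Leading byte 0xEC = 11101100 matches 1110xxxx → 3-byte sequence.
Byte 1: 0xEC = 11101100, payload 1100 (4 bits).
Byte 2: 0x94 = 10010100 (10xxxxxx ✓), payload 010100.
Byte 3: 0x83 = 10000011 (10xxxxxx ✓), payload 000011.
Concatenate: 1100010100000011 = 0xC503 (16 bits → U+C503).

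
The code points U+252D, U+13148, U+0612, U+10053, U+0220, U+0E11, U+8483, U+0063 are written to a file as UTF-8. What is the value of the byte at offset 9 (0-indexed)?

0xF0

U+252D → 3-byte form E2 94 AD at offsets 0–2.
U+13148 → 4-byte form F0 93 85 88 at offsets 3–6.
U+0612 → 2-byte form D8 92 at offsets 7–8.
U+10053 → 4-byte form F0 90 81 93 at offsets 9–12.
Offset 9 falls in char 4's range; it's byte 1 of F0 90 81 93 = 0xF0.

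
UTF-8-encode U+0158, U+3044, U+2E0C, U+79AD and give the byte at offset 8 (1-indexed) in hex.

0x8C

1-indexed offset 8 is 0-indexed offset 7.
U+0158 → 2-byte form C5 98 at offsets 0–1.
U+3044 → 3-byte form E3 81 84 at offsets 2–4.
U+2E0C → 3-byte form E2 B8 8C at offsets 5–7.
Offset 7 falls in char 3's range; it's byte 3 of E2 B8 8C = 0x8C.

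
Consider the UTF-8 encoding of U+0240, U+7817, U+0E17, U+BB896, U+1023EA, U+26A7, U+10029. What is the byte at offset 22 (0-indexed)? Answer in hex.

U+0240 → 2-byte form C9 80 at offsets 0–1.
U+7817 → 3-byte form E7 A0 97 at offsets 2–4.
U+0E17 → 3-byte form E0 B8 97 at offsets 5–7.
U+BB896 → 4-byte form F2 BB A2 96 at offsets 8–11.
U+1023EA → 4-byte form F4 82 8F AA at offsets 12–15.
U+26A7 → 3-byte form E2 9A A7 at offsets 16–18.
U+10029 → 4-byte form F0 90 80 A9 at offsets 19–22.
Offset 22 falls in char 7's range; it's byte 4 of F0 90 80 A9 = 0xA9.

0xA9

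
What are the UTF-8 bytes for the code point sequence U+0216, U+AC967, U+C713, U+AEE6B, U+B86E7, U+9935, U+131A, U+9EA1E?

U+0216: 2-byte form → C8 96.
U+AC967: 4-byte form → F2 AC A5 A7.
U+C713: 3-byte form → EC 9C 93.
U+AEE6B: 4-byte form → F2 AE B9 AB.
U+B86E7: 4-byte form → F2 B8 9B A7.
U+9935: 3-byte form → E9 A4 B5.
U+131A: 3-byte form → E1 8C 9A.
U+9EA1E: 4-byte form → F2 9E A8 9E.
Concatenated (27 bytes): C8 96 F2 AC A5 A7 EC 9C 93 F2 AE B9 AB F2 B8 9B A7 E9 A4 B5 E1 8C 9A F2 9E A8 9E.

C8 96 F2 AC A5 A7 EC 9C 93 F2 AE B9 AB F2 B8 9B A7 E9 A4 B5 E1 8C 9A F2 9E A8 9E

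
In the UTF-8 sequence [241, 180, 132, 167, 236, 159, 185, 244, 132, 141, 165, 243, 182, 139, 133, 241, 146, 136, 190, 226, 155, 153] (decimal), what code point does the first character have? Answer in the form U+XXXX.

U+74127

Offset 0: leading byte 0xF1 = 11110001 → 4-byte char #1 = F1 B4 84 A7.
Leading byte 0xF1 = 11110001 matches 11110xxx → 4-byte sequence.
Byte 1: 0xF1 = 11110001, payload 001 (3 bits).
Byte 2: 0xB4 = 10110100 (10xxxxxx ✓), payload 110100.
Byte 3: 0x84 = 10000100 (10xxxxxx ✓), payload 000100.
Byte 4: 0xA7 = 10100111 (10xxxxxx ✓), payload 100111.
Concatenate: 001110100000100100111 = 0x74127 (21 bits → U+74127).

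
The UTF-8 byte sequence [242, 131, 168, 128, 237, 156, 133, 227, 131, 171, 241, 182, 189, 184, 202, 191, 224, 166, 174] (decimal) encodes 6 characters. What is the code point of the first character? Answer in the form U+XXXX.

U+83A00

Offset 0: leading byte 0xF2 = 11110010 → 4-byte char #1 = F2 83 A8 80.
Leading byte 0xF2 = 11110010 matches 11110xxx → 4-byte sequence.
Byte 1: 0xF2 = 11110010, payload 010 (3 bits).
Byte 2: 0x83 = 10000011 (10xxxxxx ✓), payload 000011.
Byte 3: 0xA8 = 10101000 (10xxxxxx ✓), payload 101000.
Byte 4: 0x80 = 10000000 (10xxxxxx ✓), payload 000000.
Concatenate: 010000011101000000000 = 0x83A00 (21 bits → U+83A00).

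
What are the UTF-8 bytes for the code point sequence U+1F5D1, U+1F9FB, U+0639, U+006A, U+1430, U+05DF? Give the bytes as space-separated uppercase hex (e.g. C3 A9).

U+1F5D1: 4-byte form → F0 9F 97 91.
U+1F9FB: 4-byte form → F0 9F A7 BB.
U+0639: 2-byte form → D8 B9.
U+006A: 1-byte form → 6A.
U+1430: 3-byte form → E1 90 B0.
U+05DF: 2-byte form → D7 9F.
Concatenated (16 bytes): F0 9F 97 91 F0 9F A7 BB D8 B9 6A E1 90 B0 D7 9F.

F0 9F 97 91 F0 9F A7 BB D8 B9 6A E1 90 B0 D7 9F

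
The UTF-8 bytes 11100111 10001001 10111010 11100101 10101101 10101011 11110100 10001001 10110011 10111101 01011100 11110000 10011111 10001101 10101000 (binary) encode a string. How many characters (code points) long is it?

Byte at offset 0: 0xE7 = 11100111 → 3-byte char (#1). Advance 3.
Byte at offset 3: 0xE5 = 11100101 → 3-byte char (#2). Advance 3.
Byte at offset 6: 0xF4 = 11110100 → 4-byte char (#3). Advance 4.
Byte at offset 10: 0x5C = 01011100 → 1-byte char (#4). Advance 1.
Byte at offset 11: 0xF0 = 11110000 → 4-byte char (#5). Advance 4.
Reached end at offset 15 after 5 code points.

5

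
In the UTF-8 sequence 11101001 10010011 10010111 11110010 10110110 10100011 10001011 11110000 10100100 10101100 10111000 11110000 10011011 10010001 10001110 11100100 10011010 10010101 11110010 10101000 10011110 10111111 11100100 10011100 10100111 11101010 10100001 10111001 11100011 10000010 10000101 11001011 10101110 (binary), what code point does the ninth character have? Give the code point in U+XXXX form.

Offset 0: leading byte 0xE9 = 11101001 → 3-byte char #1 = E9 93 97.
Offset 3: leading byte 0xF2 = 11110010 → 4-byte char #2 = F2 B6 A3 8B.
Offset 7: leading byte 0xF0 = 11110000 → 4-byte char #3 = F0 A4 AC B8.
Offset 11: leading byte 0xF0 = 11110000 → 4-byte char #4 = F0 9B 91 8E.
Offset 15: leading byte 0xE4 = 11100100 → 3-byte char #5 = E4 9A 95.
Offset 18: leading byte 0xF2 = 11110010 → 4-byte char #6 = F2 A8 9E BF.
Offset 22: leading byte 0xE4 = 11100100 → 3-byte char #7 = E4 9C A7.
Offset 25: leading byte 0xEA = 11101010 → 3-byte char #8 = EA A1 B9.
Offset 28: leading byte 0xE3 = 11100011 → 3-byte char #9 = E3 82 85.
Leading byte 0xE3 = 11100011 matches 1110xxxx → 3-byte sequence.
Byte 1: 0xE3 = 11100011, payload 0011 (4 bits).
Byte 2: 0x82 = 10000010 (10xxxxxx ✓), payload 000010.
Byte 3: 0x85 = 10000101 (10xxxxxx ✓), payload 000101.
Concatenate: 0011000010000101 = 0x3085 (16 bits → U+3085).

U+3085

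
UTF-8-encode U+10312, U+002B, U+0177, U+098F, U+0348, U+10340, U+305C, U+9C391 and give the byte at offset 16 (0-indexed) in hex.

U+10312 → 4-byte form F0 90 8C 92 at offsets 0–3.
U+002B → 1-byte form 2B at offsets 4–4.
U+0177 → 2-byte form C5 B7 at offsets 5–6.
U+098F → 3-byte form E0 A6 8F at offsets 7–9.
U+0348 → 2-byte form CD 88 at offsets 10–11.
U+10340 → 4-byte form F0 90 8D 80 at offsets 12–15.
U+305C → 3-byte form E3 81 9C at offsets 16–18.
Offset 16 falls in char 7's range; it's byte 1 of E3 81 9C = 0xE3.

0xE3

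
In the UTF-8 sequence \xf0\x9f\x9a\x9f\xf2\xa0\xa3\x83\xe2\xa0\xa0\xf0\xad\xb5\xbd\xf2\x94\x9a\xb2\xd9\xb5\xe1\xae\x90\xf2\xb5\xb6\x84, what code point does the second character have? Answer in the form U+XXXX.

Offset 0: leading byte 0xF0 = 11110000 → 4-byte char #1 = F0 9F 9A 9F.
Offset 4: leading byte 0xF2 = 11110010 → 4-byte char #2 = F2 A0 A3 83.
Leading byte 0xF2 = 11110010 matches 11110xxx → 4-byte sequence.
Byte 1: 0xF2 = 11110010, payload 010 (3 bits).
Byte 2: 0xA0 = 10100000 (10xxxxxx ✓), payload 100000.
Byte 3: 0xA3 = 10100011 (10xxxxxx ✓), payload 100011.
Byte 4: 0x83 = 10000011 (10xxxxxx ✓), payload 000011.
Concatenate: 010100000100011000011 = 0xA08C3 (21 bits → U+A08C3).

U+A08C3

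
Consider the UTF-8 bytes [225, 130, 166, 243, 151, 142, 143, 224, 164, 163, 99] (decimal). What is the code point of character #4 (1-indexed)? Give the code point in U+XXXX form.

U+0063

Offset 0: leading byte 0xE1 = 11100001 → 3-byte char #1 = E1 82 A6.
Offset 3: leading byte 0xF3 = 11110011 → 4-byte char #2 = F3 97 8E 8F.
Offset 7: leading byte 0xE0 = 11100000 → 3-byte char #3 = E0 A4 A3.
Offset 10: leading byte 0x63 = 01100011 → 1-byte char #4 = 63.
Leading byte 0x63 = 01100011 matches 0xxxxxxx → 1-byte sequence.
Byte 1: 0x63 = 01100011, payload 1100011 (7 bits).
Concatenate: 1100011 = 0x63 (7 bits → U+0063).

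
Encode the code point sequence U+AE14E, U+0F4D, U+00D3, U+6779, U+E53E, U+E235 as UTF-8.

U+AE14E: 4-byte form → F2 AE 85 8E.
U+0F4D: 3-byte form → E0 BD 8D.
U+00D3: 2-byte form → C3 93.
U+6779: 3-byte form → E6 9D B9.
U+E53E: 3-byte form → EE 94 BE.
U+E235: 3-byte form → EE 88 B5.
Concatenated (18 bytes): F2 AE 85 8E E0 BD 8D C3 93 E6 9D B9 EE 94 BE EE 88 B5.

F2 AE 85 8E E0 BD 8D C3 93 E6 9D B9 EE 94 BE EE 88 B5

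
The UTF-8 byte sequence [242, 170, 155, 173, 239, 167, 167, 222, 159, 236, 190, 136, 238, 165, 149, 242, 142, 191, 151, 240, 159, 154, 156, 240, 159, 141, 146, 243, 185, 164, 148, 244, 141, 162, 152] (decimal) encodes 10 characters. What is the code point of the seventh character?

U+1F69C

Offset 0: leading byte 0xF2 = 11110010 → 4-byte char #1 = F2 AA 9B AD.
Offset 4: leading byte 0xEF = 11101111 → 3-byte char #2 = EF A7 A7.
Offset 7: leading byte 0xDE = 11011110 → 2-byte char #3 = DE 9F.
Offset 9: leading byte 0xEC = 11101100 → 3-byte char #4 = EC BE 88.
Offset 12: leading byte 0xEE = 11101110 → 3-byte char #5 = EE A5 95.
Offset 15: leading byte 0xF2 = 11110010 → 4-byte char #6 = F2 8E BF 97.
Offset 19: leading byte 0xF0 = 11110000 → 4-byte char #7 = F0 9F 9A 9C.
Leading byte 0xF0 = 11110000 matches 11110xxx → 4-byte sequence.
Byte 1: 0xF0 = 11110000, payload 000 (3 bits).
Byte 2: 0x9F = 10011111 (10xxxxxx ✓), payload 011111.
Byte 3: 0x9A = 10011010 (10xxxxxx ✓), payload 011010.
Byte 4: 0x9C = 10011100 (10xxxxxx ✓), payload 011100.
Concatenate: 000011111011010011100 = 0x1F69C (21 bits → U+1F69C).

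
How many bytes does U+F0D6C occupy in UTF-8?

U+F0D6C = 0xF0D6C. UTF-8 uses 1 byte below 0x80, 2 below 0x800, 3 below 0x10000, 4 up to 0x10FFFF. 0xF0D6C is in U+10000–U+10FFFF → 4 bytes.

4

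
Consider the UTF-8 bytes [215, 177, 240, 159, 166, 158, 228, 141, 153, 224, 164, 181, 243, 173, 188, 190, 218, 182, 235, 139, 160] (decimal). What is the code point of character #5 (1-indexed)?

Offset 0: leading byte 0xD7 = 11010111 → 2-byte char #1 = D7 B1.
Offset 2: leading byte 0xF0 = 11110000 → 4-byte char #2 = F0 9F A6 9E.
Offset 6: leading byte 0xE4 = 11100100 → 3-byte char #3 = E4 8D 99.
Offset 9: leading byte 0xE0 = 11100000 → 3-byte char #4 = E0 A4 B5.
Offset 12: leading byte 0xF3 = 11110011 → 4-byte char #5 = F3 AD BC BE.
Leading byte 0xF3 = 11110011 matches 11110xxx → 4-byte sequence.
Byte 1: 0xF3 = 11110011, payload 011 (3 bits).
Byte 2: 0xAD = 10101101 (10xxxxxx ✓), payload 101101.
Byte 3: 0xBC = 10111100 (10xxxxxx ✓), payload 111100.
Byte 4: 0xBE = 10111110 (10xxxxxx ✓), payload 111110.
Concatenate: 011101101111100111110 = 0xEDF3E (21 bits → U+EDF3E).

U+EDF3E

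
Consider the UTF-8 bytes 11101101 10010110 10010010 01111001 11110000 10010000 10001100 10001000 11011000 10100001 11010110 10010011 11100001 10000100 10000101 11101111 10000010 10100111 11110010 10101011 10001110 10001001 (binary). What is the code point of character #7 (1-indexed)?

U+F0A7

Offset 0: leading byte 0xED = 11101101 → 3-byte char #1 = ED 96 92.
Offset 3: leading byte 0x79 = 01111001 → 1-byte char #2 = 79.
Offset 4: leading byte 0xF0 = 11110000 → 4-byte char #3 = F0 90 8C 88.
Offset 8: leading byte 0xD8 = 11011000 → 2-byte char #4 = D8 A1.
Offset 10: leading byte 0xD6 = 11010110 → 2-byte char #5 = D6 93.
Offset 12: leading byte 0xE1 = 11100001 → 3-byte char #6 = E1 84 85.
Offset 15: leading byte 0xEF = 11101111 → 3-byte char #7 = EF 82 A7.
Leading byte 0xEF = 11101111 matches 1110xxxx → 3-byte sequence.
Byte 1: 0xEF = 11101111, payload 1111 (4 bits).
Byte 2: 0x82 = 10000010 (10xxxxxx ✓), payload 000010.
Byte 3: 0xA7 = 10100111 (10xxxxxx ✓), payload 100111.
Concatenate: 1111000010100111 = 0xF0A7 (16 bits → U+F0A7).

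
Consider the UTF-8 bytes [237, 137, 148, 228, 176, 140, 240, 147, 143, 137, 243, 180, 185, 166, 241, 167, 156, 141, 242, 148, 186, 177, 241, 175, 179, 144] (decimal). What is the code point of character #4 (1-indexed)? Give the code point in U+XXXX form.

Offset 0: leading byte 0xED = 11101101 → 3-byte char #1 = ED 89 94.
Offset 3: leading byte 0xE4 = 11100100 → 3-byte char #2 = E4 B0 8C.
Offset 6: leading byte 0xF0 = 11110000 → 4-byte char #3 = F0 93 8F 89.
Offset 10: leading byte 0xF3 = 11110011 → 4-byte char #4 = F3 B4 B9 A6.
Leading byte 0xF3 = 11110011 matches 11110xxx → 4-byte sequence.
Byte 1: 0xF3 = 11110011, payload 011 (3 bits).
Byte 2: 0xB4 = 10110100 (10xxxxxx ✓), payload 110100.
Byte 3: 0xB9 = 10111001 (10xxxxxx ✓), payload 111001.
Byte 4: 0xA6 = 10100110 (10xxxxxx ✓), payload 100110.
Concatenate: 011110100111001100110 = 0xF4E66 (21 bits → U+F4E66).

U+F4E66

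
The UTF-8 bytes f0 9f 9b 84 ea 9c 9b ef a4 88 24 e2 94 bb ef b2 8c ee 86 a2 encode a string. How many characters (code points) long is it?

7

Byte at offset 0: 0xF0 = 11110000 → 4-byte char (#1). Advance 4.
Byte at offset 4: 0xEA = 11101010 → 3-byte char (#2). Advance 3.
Byte at offset 7: 0xEF = 11101111 → 3-byte char (#3). Advance 3.
Byte at offset 10: 0x24 = 00100100 → 1-byte char (#4). Advance 1.
Byte at offset 11: 0xE2 = 11100010 → 3-byte char (#5). Advance 3.
Byte at offset 14: 0xEF = 11101111 → 3-byte char (#6). Advance 3.
Byte at offset 17: 0xEE = 11101110 → 3-byte char (#7). Advance 3.
Reached end at offset 20 after 7 code points.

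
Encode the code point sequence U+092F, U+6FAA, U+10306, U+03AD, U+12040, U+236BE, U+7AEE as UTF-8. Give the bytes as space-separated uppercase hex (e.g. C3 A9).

E0 A4 AF E6 BE AA F0 90 8C 86 CE AD F0 92 81 80 F0 A3 9A BE E7 AB AE

U+092F: 3-byte form → E0 A4 AF.
U+6FAA: 3-byte form → E6 BE AA.
U+10306: 4-byte form → F0 90 8C 86.
U+03AD: 2-byte form → CE AD.
U+12040: 4-byte form → F0 92 81 80.
U+236BE: 4-byte form → F0 A3 9A BE.
U+7AEE: 3-byte form → E7 AB AE.
Concatenated (23 bytes): E0 A4 AF E6 BE AA F0 90 8C 86 CE AD F0 92 81 80 F0 A3 9A BE E7 AB AE.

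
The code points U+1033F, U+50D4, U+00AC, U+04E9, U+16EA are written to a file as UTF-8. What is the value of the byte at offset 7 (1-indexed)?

0x94

1-indexed offset 7 is 0-indexed offset 6.
U+1033F → 4-byte form F0 90 8C BF at offsets 0–3.
U+50D4 → 3-byte form E5 83 94 at offsets 4–6.
Offset 6 falls in char 2's range; it's byte 3 of E5 83 94 = 0x94.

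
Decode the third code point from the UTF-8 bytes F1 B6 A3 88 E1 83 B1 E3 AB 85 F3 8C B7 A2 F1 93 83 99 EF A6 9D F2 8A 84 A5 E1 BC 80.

Offset 0: leading byte 0xF1 = 11110001 → 4-byte char #1 = F1 B6 A3 88.
Offset 4: leading byte 0xE1 = 11100001 → 3-byte char #2 = E1 83 B1.
Offset 7: leading byte 0xE3 = 11100011 → 3-byte char #3 = E3 AB 85.
Leading byte 0xE3 = 11100011 matches 1110xxxx → 3-byte sequence.
Byte 1: 0xE3 = 11100011, payload 0011 (4 bits).
Byte 2: 0xAB = 10101011 (10xxxxxx ✓), payload 101011.
Byte 3: 0x85 = 10000101 (10xxxxxx ✓), payload 000101.
Concatenate: 0011101011000101 = 0x3AC5 (16 bits → U+3AC5).

U+3AC5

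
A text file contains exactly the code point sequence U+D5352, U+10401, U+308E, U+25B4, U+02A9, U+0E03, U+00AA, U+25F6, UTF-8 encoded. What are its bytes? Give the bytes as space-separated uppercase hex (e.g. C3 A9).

U+D5352: 4-byte form → F3 95 8D 92.
U+10401: 4-byte form → F0 90 90 81.
U+308E: 3-byte form → E3 82 8E.
U+25B4: 3-byte form → E2 96 B4.
U+02A9: 2-byte form → CA A9.
U+0E03: 3-byte form → E0 B8 83.
U+00AA: 2-byte form → C2 AA.
U+25F6: 3-byte form → E2 97 B6.
Concatenated (24 bytes): F3 95 8D 92 F0 90 90 81 E3 82 8E E2 96 B4 CA A9 E0 B8 83 C2 AA E2 97 B6.

F3 95 8D 92 F0 90 90 81 E3 82 8E E2 96 B4 CA A9 E0 B8 83 C2 AA E2 97 B6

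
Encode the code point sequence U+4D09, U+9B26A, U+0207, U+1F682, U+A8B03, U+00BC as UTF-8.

U+4D09: 3-byte form → E4 B4 89.
U+9B26A: 4-byte form → F2 9B 89 AA.
U+0207: 2-byte form → C8 87.
U+1F682: 4-byte form → F0 9F 9A 82.
U+A8B03: 4-byte form → F2 A8 AC 83.
U+00BC: 2-byte form → C2 BC.
Concatenated (19 bytes): E4 B4 89 F2 9B 89 AA C8 87 F0 9F 9A 82 F2 A8 AC 83 C2 BC.

E4 B4 89 F2 9B 89 AA C8 87 F0 9F 9A 82 F2 A8 AC 83 C2 BC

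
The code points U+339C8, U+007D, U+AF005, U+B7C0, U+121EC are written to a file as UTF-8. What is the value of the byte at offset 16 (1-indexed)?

1-indexed offset 16 is 0-indexed offset 15.
U+339C8 → 4-byte form F0 B3 A7 88 at offsets 0–3.
U+007D → 1-byte form 7D at offsets 4–4.
U+AF005 → 4-byte form F2 AF 80 85 at offsets 5–8.
U+B7C0 → 3-byte form EB 9F 80 at offsets 9–11.
U+121EC → 4-byte form F0 92 87 AC at offsets 12–15.
Offset 15 falls in char 5's range; it's byte 4 of F0 92 87 AC = 0xAC.

0xAC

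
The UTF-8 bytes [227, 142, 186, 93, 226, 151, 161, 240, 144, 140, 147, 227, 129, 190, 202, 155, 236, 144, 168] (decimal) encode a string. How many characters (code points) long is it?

Byte at offset 0: 0xE3 = 11100011 → 3-byte char (#1). Advance 3.
Byte at offset 3: 0x5D = 01011101 → 1-byte char (#2). Advance 1.
Byte at offset 4: 0xE2 = 11100010 → 3-byte char (#3). Advance 3.
Byte at offset 7: 0xF0 = 11110000 → 4-byte char (#4). Advance 4.
Byte at offset 11: 0xE3 = 11100011 → 3-byte char (#5). Advance 3.
Byte at offset 14: 0xCA = 11001010 → 2-byte char (#6). Advance 2.
Byte at offset 16: 0xEC = 11101100 → 3-byte char (#7). Advance 3.
Reached end at offset 19 after 7 code points.

7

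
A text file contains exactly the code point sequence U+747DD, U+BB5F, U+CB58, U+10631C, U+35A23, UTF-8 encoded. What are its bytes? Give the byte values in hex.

U+747DD: 4-byte form → F1 B4 9F 9D.
U+BB5F: 3-byte form → EB AD 9F.
U+CB58: 3-byte form → EC AD 98.
U+10631C: 4-byte form → F4 86 8C 9C.
U+35A23: 4-byte form → F0 B5 A8 A3.
Concatenated (18 bytes): F1 B4 9F 9D EB AD 9F EC AD 98 F4 86 8C 9C F0 B5 A8 A3.

F1 B4 9F 9D EB AD 9F EC AD 98 F4 86 8C 9C F0 B5 A8 A3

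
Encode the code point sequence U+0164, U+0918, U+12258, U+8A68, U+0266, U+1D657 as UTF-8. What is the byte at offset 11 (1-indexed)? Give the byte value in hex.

1-indexed offset 11 is 0-indexed offset 10.
U+0164 → 2-byte form C5 A4 at offsets 0–1.
U+0918 → 3-byte form E0 A4 98 at offsets 2–4.
U+12258 → 4-byte form F0 92 89 98 at offsets 5–8.
U+8A68 → 3-byte form E8 A9 A8 at offsets 9–11.
Offset 10 falls in char 4's range; it's byte 2 of E8 A9 A8 = 0xA9.

0xA9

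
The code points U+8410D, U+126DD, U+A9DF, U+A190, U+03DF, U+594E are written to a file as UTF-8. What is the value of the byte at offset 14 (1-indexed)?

1-indexed offset 14 is 0-indexed offset 13.
U+8410D → 4-byte form F2 84 84 8D at offsets 0–3.
U+126DD → 4-byte form F0 92 9B 9D at offsets 4–7.
U+A9DF → 3-byte form EA A7 9F at offsets 8–10.
U+A190 → 3-byte form EA 86 90 at offsets 11–13.
Offset 13 falls in char 4's range; it's byte 3 of EA 86 90 = 0x90.

0x90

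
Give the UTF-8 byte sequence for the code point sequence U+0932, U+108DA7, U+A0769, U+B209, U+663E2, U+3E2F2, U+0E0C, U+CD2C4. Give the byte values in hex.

E0 A4 B2 F4 88 B6 A7 F2 A0 9D A9 EB 88 89 F1 A6 8F A2 F0 BE 8B B2 E0 B8 8C F3 8D 8B 84

U+0932: 3-byte form → E0 A4 B2.
U+108DA7: 4-byte form → F4 88 B6 A7.
U+A0769: 4-byte form → F2 A0 9D A9.
U+B209: 3-byte form → EB 88 89.
U+663E2: 4-byte form → F1 A6 8F A2.
U+3E2F2: 4-byte form → F0 BE 8B B2.
U+0E0C: 3-byte form → E0 B8 8C.
U+CD2C4: 4-byte form → F3 8D 8B 84.
Concatenated (29 bytes): E0 A4 B2 F4 88 B6 A7 F2 A0 9D A9 EB 88 89 F1 A6 8F A2 F0 BE 8B B2 E0 B8 8C F3 8D 8B 84.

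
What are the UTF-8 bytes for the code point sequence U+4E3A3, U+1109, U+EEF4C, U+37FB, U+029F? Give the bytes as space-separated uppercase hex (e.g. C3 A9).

F1 8E 8E A3 E1 84 89 F3 AE BD 8C E3 9F BB CA 9F

U+4E3A3: 4-byte form → F1 8E 8E A3.
U+1109: 3-byte form → E1 84 89.
U+EEF4C: 4-byte form → F3 AE BD 8C.
U+37FB: 3-byte form → E3 9F BB.
U+029F: 2-byte form → CA 9F.
Concatenated (16 bytes): F1 8E 8E A3 E1 84 89 F3 AE BD 8C E3 9F BB CA 9F.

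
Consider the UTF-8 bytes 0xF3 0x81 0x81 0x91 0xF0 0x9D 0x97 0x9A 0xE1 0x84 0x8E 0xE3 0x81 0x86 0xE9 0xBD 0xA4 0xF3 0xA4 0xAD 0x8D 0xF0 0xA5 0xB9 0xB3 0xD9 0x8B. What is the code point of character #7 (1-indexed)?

Offset 0: leading byte 0xF3 = 11110011 → 4-byte char #1 = F3 81 81 91.
Offset 4: leading byte 0xF0 = 11110000 → 4-byte char #2 = F0 9D 97 9A.
Offset 8: leading byte 0xE1 = 11100001 → 3-byte char #3 = E1 84 8E.
Offset 11: leading byte 0xE3 = 11100011 → 3-byte char #4 = E3 81 86.
Offset 14: leading byte 0xE9 = 11101001 → 3-byte char #5 = E9 BD A4.
Offset 17: leading byte 0xF3 = 11110011 → 4-byte char #6 = F3 A4 AD 8D.
Offset 21: leading byte 0xF0 = 11110000 → 4-byte char #7 = F0 A5 B9 B3.
Leading byte 0xF0 = 11110000 matches 11110xxx → 4-byte sequence.
Byte 1: 0xF0 = 11110000, payload 000 (3 bits).
Byte 2: 0xA5 = 10100101 (10xxxxxx ✓), payload 100101.
Byte 3: 0xB9 = 10111001 (10xxxxxx ✓), payload 111001.
Byte 4: 0xB3 = 10110011 (10xxxxxx ✓), payload 110011.
Concatenate: 000100101111001110011 = 0x25E73 (21 bits → U+25E73).

U+25E73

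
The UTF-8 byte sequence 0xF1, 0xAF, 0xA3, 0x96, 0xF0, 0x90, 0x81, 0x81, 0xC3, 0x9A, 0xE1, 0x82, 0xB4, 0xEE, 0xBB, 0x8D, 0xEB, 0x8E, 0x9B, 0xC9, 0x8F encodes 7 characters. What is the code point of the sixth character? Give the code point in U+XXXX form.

Offset 0: leading byte 0xF1 = 11110001 → 4-byte char #1 = F1 AF A3 96.
Offset 4: leading byte 0xF0 = 11110000 → 4-byte char #2 = F0 90 81 81.
Offset 8: leading byte 0xC3 = 11000011 → 2-byte char #3 = C3 9A.
Offset 10: leading byte 0xE1 = 11100001 → 3-byte char #4 = E1 82 B4.
Offset 13: leading byte 0xEE = 11101110 → 3-byte char #5 = EE BB 8D.
Offset 16: leading byte 0xEB = 11101011 → 3-byte char #6 = EB 8E 9B.
Leading byte 0xEB = 11101011 matches 1110xxxx → 3-byte sequence.
Byte 1: 0xEB = 11101011, payload 1011 (4 bits).
Byte 2: 0x8E = 10001110 (10xxxxxx ✓), payload 001110.
Byte 3: 0x9B = 10011011 (10xxxxxx ✓), payload 011011.
Concatenate: 1011001110011011 = 0xB39B (16 bits → U+B39B).

U+B39B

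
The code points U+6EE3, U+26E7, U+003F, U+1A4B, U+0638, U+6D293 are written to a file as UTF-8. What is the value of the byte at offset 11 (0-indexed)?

U+6EE3 → 3-byte form E6 BB A3 at offsets 0–2.
U+26E7 → 3-byte form E2 9B A7 at offsets 3–5.
U+003F → 1-byte form 3F at offsets 6–6.
U+1A4B → 3-byte form E1 A9 8B at offsets 7–9.
U+0638 → 2-byte form D8 B8 at offsets 10–11.
Offset 11 falls in char 5's range; it's byte 2 of D8 B8 = 0xB8.

0xB8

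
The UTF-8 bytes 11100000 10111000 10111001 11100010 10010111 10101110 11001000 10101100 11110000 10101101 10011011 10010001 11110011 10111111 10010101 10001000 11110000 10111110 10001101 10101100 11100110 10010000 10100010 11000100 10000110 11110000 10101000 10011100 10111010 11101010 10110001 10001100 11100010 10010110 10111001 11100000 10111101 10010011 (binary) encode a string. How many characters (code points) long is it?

Byte at offset 0: 0xE0 = 11100000 → 3-byte char (#1). Advance 3.
Byte at offset 3: 0xE2 = 11100010 → 3-byte char (#2). Advance 3.
Byte at offset 6: 0xC8 = 11001000 → 2-byte char (#3). Advance 2.
Byte at offset 8: 0xF0 = 11110000 → 4-byte char (#4). Advance 4.
Byte at offset 12: 0xF3 = 11110011 → 4-byte char (#5). Advance 4.
Byte at offset 16: 0xF0 = 11110000 → 4-byte char (#6). Advance 4.
Byte at offset 20: 0xE6 = 11100110 → 3-byte char (#7). Advance 3.
Byte at offset 23: 0xC4 = 11000100 → 2-byte char (#8). Advance 2.
Byte at offset 25: 0xF0 = 11110000 → 4-byte char (#9). Advance 4.
Byte at offset 29: 0xEA = 11101010 → 3-byte char (#10). Advance 3.
Byte at offset 32: 0xE2 = 11100010 → 3-byte char (#11). Advance 3.
Byte at offset 35: 0xE0 = 11100000 → 3-byte char (#12). Advance 3.
Reached end at offset 38 after 12 code points.

12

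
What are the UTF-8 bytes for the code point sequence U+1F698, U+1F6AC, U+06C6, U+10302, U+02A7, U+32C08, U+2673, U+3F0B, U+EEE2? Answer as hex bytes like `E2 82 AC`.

U+1F698: 4-byte form → F0 9F 9A 98.
U+1F6AC: 4-byte form → F0 9F 9A AC.
U+06C6: 2-byte form → DB 86.
U+10302: 4-byte form → F0 90 8C 82.
U+02A7: 2-byte form → CA A7.
U+32C08: 4-byte form → F0 B2 B0 88.
U+2673: 3-byte form → E2 99 B3.
U+3F0B: 3-byte form → E3 BC 8B.
U+EEE2: 3-byte form → EE BB A2.
Concatenated (29 bytes): F0 9F 9A 98 F0 9F 9A AC DB 86 F0 90 8C 82 CA A7 F0 B2 B0 88 E2 99 B3 E3 BC 8B EE BB A2.

F0 9F 9A 98 F0 9F 9A AC DB 86 F0 90 8C 82 CA A7 F0 B2 B0 88 E2 99 B3 E3 BC 8B EE BB A2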